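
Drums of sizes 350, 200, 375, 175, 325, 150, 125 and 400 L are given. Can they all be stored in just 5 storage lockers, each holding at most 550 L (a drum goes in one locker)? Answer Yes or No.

Yes

A valid assignment using 4 storage lockers:
  locker 1: 400 + 150 = 550
  locker 2: 375 + 175 = 550
  locker 3: 350 + 200 = 550
  locker 4: 325 + 125 = 450
That uses only 4 ≤ 5, so 5 storage lockers are enough.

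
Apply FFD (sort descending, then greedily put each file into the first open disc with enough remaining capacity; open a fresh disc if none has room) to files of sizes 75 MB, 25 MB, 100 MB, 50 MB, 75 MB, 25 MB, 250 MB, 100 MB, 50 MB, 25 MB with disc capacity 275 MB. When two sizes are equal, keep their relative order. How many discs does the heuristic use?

Sorted descending: 250, 100, 100, 75, 75, 50, 50, 25, 25, 25.
  250 → disc 1 (new)  [load 250/275]
  100 → disc 2 (new)  [load 100/275]
  100 → disc 2  [load 200/275]
  75 → disc 2  [load 275/275]
  75 → disc 3 (new)  [load 75/275]
  50 → disc 3  [load 125/275]
  50 → disc 3  [load 175/275]
  25 → disc 1  [load 275/275]
  25 → disc 3  [load 200/275]
  25 → disc 3  [load 225/275]
3 discs opened.

3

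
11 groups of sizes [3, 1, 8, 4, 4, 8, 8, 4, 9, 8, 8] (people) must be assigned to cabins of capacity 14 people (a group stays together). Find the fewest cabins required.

6

Total = 9 + 8 + 8 + 8 + 8 + 8 + 4 + 4 + 4 + 3 + 1 = 65 people.
Lower bound: ⌈65/14⌉ = 5 cabins.
Also, 6 groups each exceed 7 people, and no two of those can share a cabin, so at least 6 cabins are needed.
A packing using 6 cabins:
  cabin 1: 9 + 4 + 1 = 14
  cabin 2: 8 + 4 = 12
  cabin 3: 8 + 4 = 12
  cabin 4: 8 + 3 = 11
  cabin 5: 8 = 8
  cabin 6: 8 = 8
This matches the lower bound, so 6 is optimal.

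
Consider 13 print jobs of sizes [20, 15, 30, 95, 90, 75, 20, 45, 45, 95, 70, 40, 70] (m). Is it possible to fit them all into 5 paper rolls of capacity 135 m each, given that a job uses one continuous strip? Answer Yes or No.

No

Total = 710 m; ⌈710/135⌉ = 6.
At least 6 paper rolls are required, but only 5 are allowed.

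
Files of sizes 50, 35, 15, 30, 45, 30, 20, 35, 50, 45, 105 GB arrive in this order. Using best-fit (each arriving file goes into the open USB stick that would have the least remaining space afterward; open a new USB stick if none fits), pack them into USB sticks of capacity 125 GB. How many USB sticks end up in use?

  50 → USB stick 1 (new)  [load 50/125]
  35 → USB stick 1  [load 85/125]
  15 → USB stick 1  [load 100/125]
  30 → USB stick 2 (new)  [load 30/125]
  45 → USB stick 2  [load 75/125]
  30 → USB stick 2  [load 105/125]
  20 → USB stick 2  [load 125/125]
  35 → USB stick 3 (new)  [load 35/125]
  50 → USB stick 3  [load 85/125]
  45 → USB stick 4 (new)  [load 45/125]
  105 → USB stick 5 (new)  [load 105/125]
5 USB sticks opened.

5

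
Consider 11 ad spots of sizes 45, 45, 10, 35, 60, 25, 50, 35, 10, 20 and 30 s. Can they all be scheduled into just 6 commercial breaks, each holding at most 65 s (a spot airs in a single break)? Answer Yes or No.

A valid assignment using 6 commercial breaks:
  break 1: 60 = 60
  break 2: 50 + 10 = 60
  break 3: 45 + 20 = 65
  break 4: 45 + 10 = 55
  break 5: 35 + 30 = 65
  break 6: 35 + 25 = 60
Every load is within 65 s, so 6 commercial breaks suffice.

Yes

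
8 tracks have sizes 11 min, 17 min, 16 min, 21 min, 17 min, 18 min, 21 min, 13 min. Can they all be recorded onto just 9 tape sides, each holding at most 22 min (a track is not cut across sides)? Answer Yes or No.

Yes

A valid assignment using 8 tape sides:
  side 1: 21 = 21
  side 2: 21 = 21
  side 3: 18 = 18
  side 4: 17 = 17
  side 5: 17 = 17
  side 6: 16 = 16
  side 7: 13 = 13
  side 8: 11 = 11
That uses only 8 ≤ 9, so 9 tape sides are enough.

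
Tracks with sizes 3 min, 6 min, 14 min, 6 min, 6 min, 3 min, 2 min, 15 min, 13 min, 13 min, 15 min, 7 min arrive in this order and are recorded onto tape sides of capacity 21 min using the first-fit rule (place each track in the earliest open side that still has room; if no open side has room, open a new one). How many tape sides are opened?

  3 → side 1 (new)  [load 3/21]
  6 → side 1  [load 9/21]
  14 → side 2 (new)  [load 14/21]
  6 → side 1  [load 15/21]
  6 → side 1  [load 21/21]
  3 → side 2  [load 17/21]
  2 → side 2  [load 19/21]
  15 → side 3 (new)  [load 15/21]
  13 → side 4 (new)  [load 13/21]
  13 → side 5 (new)  [load 13/21]
  15 → side 6 (new)  [load 15/21]
  7 → side 4  [load 20/21]
6 tape sides opened.

6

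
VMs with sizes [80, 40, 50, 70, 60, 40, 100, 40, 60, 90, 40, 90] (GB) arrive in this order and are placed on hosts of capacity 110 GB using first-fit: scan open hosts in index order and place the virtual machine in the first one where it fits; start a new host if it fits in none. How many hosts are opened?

8

  80 → host 1 (new)  [load 80/110]
  40 → host 2 (new)  [load 40/110]
  50 → host 2  [load 90/110]
  70 → host 3 (new)  [load 70/110]
  60 → host 4 (new)  [load 60/110]
  40 → host 3  [load 110/110]
  100 → host 5 (new)  [load 100/110]
  40 → host 4  [load 100/110]
  60 → host 6 (new)  [load 60/110]
  90 → host 7 (new)  [load 90/110]
  40 → host 6  [load 100/110]
  90 → host 8 (new)  [load 90/110]
8 hosts opened.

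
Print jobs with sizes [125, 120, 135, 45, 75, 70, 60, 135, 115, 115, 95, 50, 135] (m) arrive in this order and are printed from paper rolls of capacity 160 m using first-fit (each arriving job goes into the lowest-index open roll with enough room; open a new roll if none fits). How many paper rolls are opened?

  125 → roll 1 (new)  [load 125/160]
  120 → roll 2 (new)  [load 120/160]
  135 → roll 3 (new)  [load 135/160]
  45 → roll 4 (new)  [load 45/160]
  75 → roll 4  [load 120/160]
  70 → roll 5 (new)  [load 70/160]
  60 → roll 5  [load 130/160]
  135 → roll 6 (new)  [load 135/160]
  115 → roll 7 (new)  [load 115/160]
  115 → roll 8 (new)  [load 115/160]
  95 → roll 9 (new)  [load 95/160]
  50 → roll 9  [load 145/160]
  135 → roll 10 (new)  [load 135/160]
10 paper rolls opened.

10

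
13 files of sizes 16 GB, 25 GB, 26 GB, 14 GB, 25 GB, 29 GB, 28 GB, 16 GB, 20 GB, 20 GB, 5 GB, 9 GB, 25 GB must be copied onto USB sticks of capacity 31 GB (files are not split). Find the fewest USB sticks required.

Total = 29 + 28 + 26 + 25 + 25 + 25 + 20 + 20 + 16 + 16 + 14 + 9 + 5 = 258 GB.
Lower bound: ⌈258/31⌉ = 9 USB sticks.
Also, 10 files each exceed 31/2 GB, and no two of those can share a USB stick, so at least 10 USB sticks are needed.
A packing using 10 USB sticks:
  USB stick 1: 29 = 29
  USB stick 2: 28 = 28
  USB stick 3: 26 + 5 = 31
  USB stick 4: 25 = 25
  USB stick 5: 25 = 25
  USB stick 6: 25 = 25
  USB stick 7: 20 + 9 = 29
  USB stick 8: 20 = 20
  USB stick 9: 16 + 14 = 30
  USB stick 10: 16 = 16
This matches the lower bound, so 10 is optimal.

10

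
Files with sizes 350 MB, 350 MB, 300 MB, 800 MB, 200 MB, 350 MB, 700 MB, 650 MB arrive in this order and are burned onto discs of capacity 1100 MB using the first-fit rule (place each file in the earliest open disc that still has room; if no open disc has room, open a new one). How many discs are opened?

4

  350 → disc 1 (new)  [load 350/1100]
  350 → disc 1  [load 700/1100]
  300 → disc 1  [load 1000/1100]
  800 → disc 2 (new)  [load 800/1100]
  200 → disc 2  [load 1000/1100]
  350 → disc 3 (new)  [load 350/1100]
  700 → disc 3  [load 1050/1100]
  650 → disc 4 (new)  [load 650/1100]
4 discs opened.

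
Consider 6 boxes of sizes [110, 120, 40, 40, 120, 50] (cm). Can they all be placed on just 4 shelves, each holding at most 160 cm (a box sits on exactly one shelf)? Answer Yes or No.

Yes

A valid assignment using 3 shelves:
  shelf 1: 120 + 40 = 160
  shelf 2: 120 + 40 = 160
  shelf 3: 110 + 50 = 160
That uses only 3 ≤ 4, so 4 shelves are enough.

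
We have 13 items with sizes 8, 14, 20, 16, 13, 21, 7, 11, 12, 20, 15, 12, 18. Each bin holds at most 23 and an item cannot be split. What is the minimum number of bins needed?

10

Total = 21 + 20 + 20 + 18 + 16 + 15 + 14 + 13 + 12 + 12 + 11 + 8 + 7 = 187.
Lower bound: ⌈187/23⌉ = 9 bins.
Also, 10 items each exceed 23/2, and no two of those can share a bin, so at least 10 bins are needed.
A packing using 10 bins:
  bin 1: 21 = 21
  bin 2: 20 = 20
  bin 3: 20 = 20
  bin 4: 18 = 18
  bin 5: 16 + 7 = 23
  bin 6: 15 + 8 = 23
  bin 7: 14 = 14
  bin 8: 13 = 13
  bin 9: 12 + 11 = 23
  bin 10: 12 = 12
This matches the lower bound, so 10 is optimal.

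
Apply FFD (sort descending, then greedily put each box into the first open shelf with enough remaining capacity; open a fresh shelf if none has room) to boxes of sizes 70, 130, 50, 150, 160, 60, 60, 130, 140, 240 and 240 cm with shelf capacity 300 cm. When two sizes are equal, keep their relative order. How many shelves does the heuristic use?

5

Sorted descending: 240, 240, 160, 150, 140, 130, 130, 70, 60, 60, 50.
  240 → shelf 1 (new)  [load 240/300]
  240 → shelf 2 (new)  [load 240/300]
  160 → shelf 3 (new)  [load 160/300]
  150 → shelf 4 (new)  [load 150/300]
  140 → shelf 3  [load 300/300]
  130 → shelf 4  [load 280/300]
  130 → shelf 5 (new)  [load 130/300]
  70 → shelf 5  [load 200/300]
  60 → shelf 1  [load 300/300]
  60 → shelf 2  [load 300/300]
  50 → shelf 5  [load 250/300]
5 shelves opened.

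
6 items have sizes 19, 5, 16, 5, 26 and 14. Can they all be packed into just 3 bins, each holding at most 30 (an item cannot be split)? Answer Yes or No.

Yes

A valid assignment using 3 bins:
  bin 1: 26 = 26
  bin 2: 19 + 5 + 5 = 29
  bin 3: 16 + 14 = 30
Every load is within 30, so 3 bins suffice.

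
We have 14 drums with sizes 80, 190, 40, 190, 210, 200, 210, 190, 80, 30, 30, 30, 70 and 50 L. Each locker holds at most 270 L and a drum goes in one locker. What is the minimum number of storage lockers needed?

6

Total = 210 + 210 + 200 + 190 + 190 + 190 + 80 + 80 + 70 + 50 + 40 + 30 + 30 + 30 = 1600 L.
Lower bound: ⌈1600/270⌉ = 6 storage lockers.
A packing using 6 storage lockers:
  locker 1: 210 + 50 = 260
  locker 2: 210 + 30 + 30 = 270
  locker 3: 200 + 70 = 270
  locker 4: 190 + 80 = 270
  locker 5: 190 + 80 = 270
  locker 6: 190 + 40 + 30 = 260
This matches the lower bound, so 6 is optimal.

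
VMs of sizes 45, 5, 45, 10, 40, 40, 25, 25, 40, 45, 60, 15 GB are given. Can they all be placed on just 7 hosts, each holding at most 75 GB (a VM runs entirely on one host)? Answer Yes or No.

A valid assignment using 7 hosts:
  host 1: 60 + 15 = 75
  host 2: 45 + 25 + 5 = 75
  host 3: 45 + 25 = 70
  host 4: 45 + 10 = 55
  host 5: 40 = 40
  host 6: 40 = 40
  host 7: 40 = 40
Every load is within 75 GB, so 7 hosts suffice.

Yes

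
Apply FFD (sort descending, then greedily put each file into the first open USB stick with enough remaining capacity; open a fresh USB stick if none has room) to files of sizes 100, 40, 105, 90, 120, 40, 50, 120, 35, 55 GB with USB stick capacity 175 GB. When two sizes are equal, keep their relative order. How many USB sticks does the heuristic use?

5

Sorted descending: 120, 120, 105, 100, 90, 55, 50, 40, 40, 35.
  120 → USB stick 1 (new)  [load 120/175]
  120 → USB stick 2 (new)  [load 120/175]
  105 → USB stick 3 (new)  [load 105/175]
  100 → USB stick 4 (new)  [load 100/175]
  90 → USB stick 5 (new)  [load 90/175]
  55 → USB stick 1  [load 175/175]
  50 → USB stick 2  [load 170/175]
  40 → USB stick 3  [load 145/175]
  40 → USB stick 4  [load 140/175]
  35 → USB stick 4  [load 175/175]
5 USB sticks opened.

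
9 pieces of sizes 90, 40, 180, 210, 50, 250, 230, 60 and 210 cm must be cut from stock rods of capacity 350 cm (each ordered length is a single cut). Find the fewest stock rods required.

5

Total = 250 + 230 + 210 + 210 + 180 + 90 + 60 + 50 + 40 = 1320 cm.
Lower bound: ⌈1320/350⌉ = 4 stock rods.
Also, 5 pieces each exceed 175 cm, and no two of those can share a stock rod, so at least 5 stock rods are needed.
A packing using 5 stock rods:
  stock rod 1: 250 + 90 = 340
  stock rod 2: 230 + 60 + 50 = 340
  stock rod 3: 210 + 40 = 250
  stock rod 4: 210 = 210
  stock rod 5: 180 = 180
This matches the lower bound, so 5 is optimal.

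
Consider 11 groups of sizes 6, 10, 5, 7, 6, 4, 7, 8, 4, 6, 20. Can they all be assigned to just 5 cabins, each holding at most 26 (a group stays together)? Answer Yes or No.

Yes

A valid assignment using 4 cabins:
  cabin 1: 20 + 6 = 26
  cabin 2: 10 + 8 + 7 = 25
  cabin 3: 7 + 6 + 6 + 5 = 24
  cabin 4: 4 + 4 = 8
That uses only 4 ≤ 5, so 5 cabins are enough.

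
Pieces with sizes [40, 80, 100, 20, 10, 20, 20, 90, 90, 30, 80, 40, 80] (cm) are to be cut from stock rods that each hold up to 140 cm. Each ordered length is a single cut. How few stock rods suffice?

6

Total = 100 + 90 + 90 + 80 + 80 + 80 + 40 + 40 + 30 + 20 + 20 + 20 + 10 = 700 cm.
Lower bound: ⌈700/140⌉ = 5 stock rods.
Also, 6 pieces each exceed 70 cm, and no two of those can share a stock rod, so at least 6 stock rods are needed.
A packing using 6 stock rods:
  stock rod 1: 100 + 40 = 140
  stock rod 2: 90 + 40 + 10 = 140
  stock rod 3: 90 + 30 + 20 = 140
  stock rod 4: 80 + 20 + 20 = 120
  stock rod 5: 80 = 80
  stock rod 6: 80 = 80
This matches the lower bound, so 6 is optimal.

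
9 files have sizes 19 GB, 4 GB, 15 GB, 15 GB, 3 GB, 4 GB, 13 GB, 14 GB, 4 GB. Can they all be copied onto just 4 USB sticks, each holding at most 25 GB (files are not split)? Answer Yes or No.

Total = 91 GB; ⌈91/25⌉ = 4.
5 files each exceed half the capacity and cannot share a USB stick, forcing at least 5 USB sticks.
At least 5 USB sticks are required, but only 4 are allowed.

No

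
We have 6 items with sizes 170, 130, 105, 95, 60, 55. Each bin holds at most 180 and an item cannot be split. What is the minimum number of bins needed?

4

Total = 170 + 130 + 105 + 95 + 60 + 55 = 615.
Lower bound: ⌈615/180⌉ = 4 bins.
A packing using 4 bins:
  bin 1: 170 = 170
  bin 2: 130 = 130
  bin 3: 105 + 60 = 165
  bin 4: 95 + 55 = 150
This matches the lower bound, so 4 is optimal.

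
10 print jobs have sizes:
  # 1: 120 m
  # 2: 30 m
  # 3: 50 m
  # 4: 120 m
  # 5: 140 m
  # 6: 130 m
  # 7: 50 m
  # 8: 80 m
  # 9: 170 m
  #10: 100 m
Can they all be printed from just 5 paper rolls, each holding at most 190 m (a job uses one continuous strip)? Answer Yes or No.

No

Total = 990 m; ⌈990/190⌉ = 6.
At least 6 paper rolls are required, but only 5 are allowed.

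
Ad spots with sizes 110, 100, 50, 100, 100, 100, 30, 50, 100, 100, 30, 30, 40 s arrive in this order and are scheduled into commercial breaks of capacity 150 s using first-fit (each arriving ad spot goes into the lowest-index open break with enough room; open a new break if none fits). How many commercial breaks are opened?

7

  110 → break 1 (new)  [load 110/150]
  100 → break 2 (new)  [load 100/150]
  50 → break 2  [load 150/150]
  100 → break 3 (new)  [load 100/150]
  100 → break 4 (new)  [load 100/150]
  100 → break 5 (new)  [load 100/150]
  30 → break 1  [load 140/150]
  50 → break 3  [load 150/150]
  100 → break 6 (new)  [load 100/150]
  100 → break 7 (new)  [load 100/150]
  30 → break 4  [load 130/150]
  30 → break 5  [load 130/150]
  40 → break 6  [load 140/150]
7 commercial breaks opened.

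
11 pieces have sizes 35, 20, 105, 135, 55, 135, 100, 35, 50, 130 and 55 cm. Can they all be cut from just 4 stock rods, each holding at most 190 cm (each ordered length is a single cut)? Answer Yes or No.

No

Total = 855 cm; ⌈855/190⌉ = 5.
At least 5 stock rods are required, but only 4 are allowed.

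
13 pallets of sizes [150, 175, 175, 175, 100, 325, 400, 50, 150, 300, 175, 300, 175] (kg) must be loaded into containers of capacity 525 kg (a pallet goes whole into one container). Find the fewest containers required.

Total = 400 + 325 + 300 + 300 + 175 + 175 + 175 + 175 + 175 + 150 + 150 + 100 + 50 = 2650 kg.
Lower bound: ⌈2650/525⌉ = 6 containers.
A packing using 6 containers:
  container 1: 400 + 100 = 500
  container 2: 325 + 175 = 500
  container 3: 300 + 175 + 50 = 525
  container 4: 300 + 175 = 475
  container 5: 175 + 175 + 150 = 500
  container 6: 150 = 150
This matches the lower bound, so 6 is optimal.

6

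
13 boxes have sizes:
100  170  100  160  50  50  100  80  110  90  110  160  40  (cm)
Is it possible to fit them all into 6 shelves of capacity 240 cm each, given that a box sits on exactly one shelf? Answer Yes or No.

Yes

A valid assignment using 6 shelves:
  shelf 1: 170 + 50 = 220
  shelf 2: 160 + 80 = 240
  shelf 3: 160 + 50 = 210
  shelf 4: 110 + 110 = 220
  shelf 5: 100 + 100 + 40 = 240
  shelf 6: 100 + 90 = 190
Every load is within 240 cm, so 6 shelves suffice.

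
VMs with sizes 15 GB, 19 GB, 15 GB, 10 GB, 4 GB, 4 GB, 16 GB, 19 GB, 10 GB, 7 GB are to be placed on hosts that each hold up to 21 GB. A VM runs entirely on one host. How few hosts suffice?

7

Total = 19 + 19 + 16 + 15 + 15 + 10 + 10 + 7 + 4 + 4 = 119 GB.
Lower bound: ⌈119/21⌉ = 6 hosts.
A packing using 7 hosts:
  host 1: 19 = 19
  host 2: 19 = 19
  host 3: 16 + 4 = 20
  host 4: 15 + 4 = 19
  host 5: 15 = 15
  host 6: 10 + 10 = 20
  host 7: 7 = 7
No arrangement into 6 hosts stays within capacity, so 7 is optimal.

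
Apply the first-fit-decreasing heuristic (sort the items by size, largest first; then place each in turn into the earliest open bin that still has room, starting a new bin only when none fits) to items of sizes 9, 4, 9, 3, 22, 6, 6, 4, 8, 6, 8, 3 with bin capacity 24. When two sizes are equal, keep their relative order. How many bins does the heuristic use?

Sorted descending: 22, 9, 9, 8, 8, 6, 6, 6, 4, 4, 3, 3.
  22 → bin 1 (new)  [load 22/24]
  9 → bin 2 (new)  [load 9/24]
  9 → bin 2  [load 18/24]
  8 → bin 3 (new)  [load 8/24]
  8 → bin 3  [load 16/24]
  6 → bin 2  [load 24/24]
  6 → bin 3  [load 22/24]
  6 → bin 4 (new)  [load 6/24]
  4 → bin 4  [load 10/24]
  4 → bin 4  [load 14/24]
  3 → bin 4  [load 17/24]
  3 → bin 4  [load 20/24]
4 bins opened.

4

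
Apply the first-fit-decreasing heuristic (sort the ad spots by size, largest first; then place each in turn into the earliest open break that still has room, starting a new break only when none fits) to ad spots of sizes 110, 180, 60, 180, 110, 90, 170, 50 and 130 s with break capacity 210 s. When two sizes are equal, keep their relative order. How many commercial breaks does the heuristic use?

6

Sorted descending: 180, 180, 170, 130, 110, 110, 90, 60, 50.
  180 → break 1 (new)  [load 180/210]
  180 → break 2 (new)  [load 180/210]
  170 → break 3 (new)  [load 170/210]
  130 → break 4 (new)  [load 130/210]
  110 → break 5 (new)  [load 110/210]
  110 → break 6 (new)  [load 110/210]
  90 → break 5  [load 200/210]
  60 → break 4  [load 190/210]
  50 → break 6  [load 160/210]
6 commercial breaks opened.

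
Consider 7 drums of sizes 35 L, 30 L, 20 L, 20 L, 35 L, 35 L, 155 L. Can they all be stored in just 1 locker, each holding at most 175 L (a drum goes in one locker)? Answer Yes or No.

Total = 330 L; ⌈330/175⌉ = 2.
At least 2 storage lockers are required, but only 1 is allowed.

No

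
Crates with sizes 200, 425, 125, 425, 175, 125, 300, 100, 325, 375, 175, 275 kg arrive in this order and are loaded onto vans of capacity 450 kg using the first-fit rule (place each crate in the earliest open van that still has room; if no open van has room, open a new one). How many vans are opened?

  200 → van 1 (new)  [load 200/450]
  425 → van 2 (new)  [load 425/450]
  125 → van 1  [load 325/450]
  425 → van 3 (new)  [load 425/450]
  175 → van 4 (new)  [load 175/450]
  125 → van 1  [load 450/450]
  300 → van 5 (new)  [load 300/450]
  100 → van 4  [load 275/450]
  325 → van 6 (new)  [load 325/450]
  375 → van 7 (new)  [load 375/450]
  175 → van 4  [load 450/450]
  275 → van 8 (new)  [load 275/450]
8 vans opened.

8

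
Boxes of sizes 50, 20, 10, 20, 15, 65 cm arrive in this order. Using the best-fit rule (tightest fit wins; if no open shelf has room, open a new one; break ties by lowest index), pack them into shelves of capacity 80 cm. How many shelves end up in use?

  50 → shelf 1 (new)  [load 50/80]
  20 → shelf 1  [load 70/80]
  10 → shelf 1  [load 80/80]
  20 → shelf 2 (new)  [load 20/80]
  15 → shelf 2  [load 35/80]
  65 → shelf 3 (new)  [load 65/80]
3 shelves opened.

3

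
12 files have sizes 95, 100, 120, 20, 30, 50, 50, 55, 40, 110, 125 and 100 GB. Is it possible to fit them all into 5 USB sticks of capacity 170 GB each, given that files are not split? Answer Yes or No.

Total = 895 GB; ⌈895/170⌉ = 6.
At least 6 USB sticks are required, but only 5 are allowed.

No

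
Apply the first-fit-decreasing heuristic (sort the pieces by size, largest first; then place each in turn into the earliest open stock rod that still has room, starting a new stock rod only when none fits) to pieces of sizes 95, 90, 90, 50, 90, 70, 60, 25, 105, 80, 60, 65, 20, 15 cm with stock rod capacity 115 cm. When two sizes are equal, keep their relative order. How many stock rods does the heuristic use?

10

Sorted descending: 105, 95, 90, 90, 90, 80, 70, 65, 60, 60, 50, 25, 20, 15.
  105 → stock rod 1 (new)  [load 105/115]
  95 → stock rod 2 (new)  [load 95/115]
  90 → stock rod 3 (new)  [load 90/115]
  90 → stock rod 4 (new)  [load 90/115]
  90 → stock rod 5 (new)  [load 90/115]
  80 → stock rod 6 (new)  [load 80/115]
  70 → stock rod 7 (new)  [load 70/115]
  65 → stock rod 8 (new)  [load 65/115]
  60 → stock rod 9 (new)  [load 60/115]
  60 → stock rod 10 (new)  [load 60/115]
  50 → stock rod 8  [load 115/115]
  25 → stock rod 3  [load 115/115]
  20 → stock rod 2  [load 115/115]
  15 → stock rod 4  [load 105/115]
10 stock rods opened.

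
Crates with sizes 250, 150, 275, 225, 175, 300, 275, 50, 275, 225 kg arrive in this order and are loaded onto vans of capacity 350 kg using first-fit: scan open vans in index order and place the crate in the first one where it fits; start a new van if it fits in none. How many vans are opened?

8

  250 → van 1 (new)  [load 250/350]
  150 → van 2 (new)  [load 150/350]
  275 → van 3 (new)  [load 275/350]
  225 → van 4 (new)  [load 225/350]
  175 → van 2  [load 325/350]
  300 → van 5 (new)  [load 300/350]
  275 → van 6 (new)  [load 275/350]
  50 → van 1  [load 300/350]
  275 → van 7 (new)  [load 275/350]
  225 → van 8 (new)  [load 225/350]
8 vans opened.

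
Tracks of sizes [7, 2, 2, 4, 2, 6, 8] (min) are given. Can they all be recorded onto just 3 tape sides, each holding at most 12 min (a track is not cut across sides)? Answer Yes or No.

A valid assignment using 3 tape sides:
  side 1: 8 + 4 = 12
  side 2: 7 + 2 + 2 = 11
  side 3: 6 + 2 = 8
Every load is within 12 min, so 3 tape sides suffice.

Yes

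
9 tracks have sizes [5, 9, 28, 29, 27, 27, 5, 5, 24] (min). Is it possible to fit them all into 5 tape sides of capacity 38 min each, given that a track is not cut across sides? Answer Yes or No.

A valid assignment using 5 tape sides:
  side 1: 29 + 9 = 38
  side 2: 28 + 5 + 5 = 38
  side 3: 27 + 5 = 32
  side 4: 27 = 27
  side 5: 24 = 24
Every load is within 38 min, so 5 tape sides suffice.

Yes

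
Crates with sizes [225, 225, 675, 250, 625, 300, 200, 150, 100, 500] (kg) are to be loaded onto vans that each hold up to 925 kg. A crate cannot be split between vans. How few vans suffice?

Total = 675 + 625 + 500 + 300 + 250 + 225 + 225 + 200 + 150 + 100 = 3250 kg.
Lower bound: ⌈3250/925⌉ = 4 vans.
A packing using 4 vans:
  van 1: 675 + 250 = 925
  van 2: 625 + 300 = 925
  van 3: 500 + 225 + 200 = 925
  van 4: 225 + 150 + 100 = 475
This matches the lower bound, so 4 is optimal.

4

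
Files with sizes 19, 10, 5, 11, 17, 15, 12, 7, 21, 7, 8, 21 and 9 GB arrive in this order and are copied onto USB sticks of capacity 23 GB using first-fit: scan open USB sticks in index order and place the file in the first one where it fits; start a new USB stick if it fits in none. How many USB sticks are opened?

  19 → USB stick 1 (new)  [load 19/23]
  10 → USB stick 2 (new)  [load 10/23]
  5 → USB stick 2  [load 15/23]
  11 → USB stick 3 (new)  [load 11/23]
  17 → USB stick 4 (new)  [load 17/23]
  15 → USB stick 5 (new)  [load 15/23]
  12 → USB stick 3  [load 23/23]
  7 → USB stick 2  [load 22/23]
  21 → USB stick 6 (new)  [load 21/23]
  7 → USB stick 5  [load 22/23]
  8 → USB stick 7 (new)  [load 8/23]
  21 → USB stick 8 (new)  [load 21/23]
  9 → USB stick 7  [load 17/23]
8 USB sticks opened.

8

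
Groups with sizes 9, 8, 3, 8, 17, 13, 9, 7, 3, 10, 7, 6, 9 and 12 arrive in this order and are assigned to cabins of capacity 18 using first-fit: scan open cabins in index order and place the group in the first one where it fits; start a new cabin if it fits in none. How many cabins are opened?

  9 → cabin 1 (new)  [load 9/18]
  8 → cabin 1  [load 17/18]
  3 → cabin 2 (new)  [load 3/18]
  8 → cabin 2  [load 11/18]
  17 → cabin 3 (new)  [load 17/18]
  13 → cabin 4 (new)  [load 13/18]
  9 → cabin 5 (new)  [load 9/18]
  7 → cabin 2  [load 18/18]
  3 → cabin 4  [load 16/18]
  10 → cabin 6 (new)  [load 10/18]
  7 → cabin 5  [load 16/18]
  6 → cabin 6  [load 16/18]
  9 → cabin 7 (new)  [load 9/18]
  12 → cabin 8 (new)  [load 12/18]
8 cabins opened.

8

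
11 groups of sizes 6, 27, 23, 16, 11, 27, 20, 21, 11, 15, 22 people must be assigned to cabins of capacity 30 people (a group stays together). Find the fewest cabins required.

8

Total = 27 + 27 + 23 + 22 + 21 + 20 + 16 + 15 + 11 + 11 + 6 = 199 people.
Lower bound: ⌈199/30⌉ = 7 cabins.
A packing using 8 cabins:
  cabin 1: 27 = 27
  cabin 2: 27 = 27
  cabin 3: 23 + 6 = 29
  cabin 4: 22 = 22
  cabin 5: 21 = 21
  cabin 6: 20 = 20
  cabin 7: 16 + 11 = 27
  cabin 8: 15 + 11 = 26
No arrangement into 7 cabins stays within capacity, so 8 is optimal.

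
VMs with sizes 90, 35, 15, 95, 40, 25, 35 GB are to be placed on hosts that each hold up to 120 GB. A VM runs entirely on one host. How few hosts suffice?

Total = 95 + 90 + 40 + 35 + 35 + 25 + 15 = 335 GB.
Lower bound: ⌈335/120⌉ = 3 hosts.
A packing using 3 hosts:
  host 1: 95 + 25 = 120
  host 2: 90 + 15 = 105
  host 3: 40 + 35 + 35 = 110
This matches the lower bound, so 3 is optimal.

3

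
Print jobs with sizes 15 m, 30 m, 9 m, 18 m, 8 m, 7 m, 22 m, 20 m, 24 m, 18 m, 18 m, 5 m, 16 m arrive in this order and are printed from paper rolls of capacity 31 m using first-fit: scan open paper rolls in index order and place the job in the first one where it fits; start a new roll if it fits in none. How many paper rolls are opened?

  15 → roll 1 (new)  [load 15/31]
  30 → roll 2 (new)  [load 30/31]
  9 → roll 1  [load 24/31]
  18 → roll 3 (new)  [load 18/31]
  8 → roll 3  [load 26/31]
  7 → roll 1  [load 31/31]
  22 → roll 4 (new)  [load 22/31]
  20 → roll 5 (new)  [load 20/31]
  24 → roll 6 (new)  [load 24/31]
  18 → roll 7 (new)  [load 18/31]
  18 → roll 8 (new)  [load 18/31]
  5 → roll 3  [load 31/31]
  16 → roll 9 (new)  [load 16/31]
9 paper rolls opened.

9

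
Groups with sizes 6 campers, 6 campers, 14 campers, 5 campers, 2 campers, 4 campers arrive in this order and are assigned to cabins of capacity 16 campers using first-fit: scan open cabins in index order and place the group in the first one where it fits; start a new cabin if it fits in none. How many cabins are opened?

  6 → cabin 1 (new)  [load 6/16]
  6 → cabin 1  [load 12/16]
  14 → cabin 2 (new)  [load 14/16]
  5 → cabin 3 (new)  [load 5/16]
  2 → cabin 1  [load 14/16]
  4 → cabin 3  [load 9/16]
3 cabins opened.

3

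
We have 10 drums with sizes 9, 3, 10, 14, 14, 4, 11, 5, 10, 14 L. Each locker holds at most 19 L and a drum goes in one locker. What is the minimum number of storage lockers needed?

6

Total = 14 + 14 + 14 + 11 + 10 + 10 + 9 + 5 + 4 + 3 = 94 L.
Lower bound: ⌈94/19⌉ = 5 storage lockers.
Also, 6 drums each exceed 19/2 L, and no two of those can share a locker, so at least 6 storage lockers are needed.
A packing using 6 storage lockers:
  locker 1: 14 + 5 = 19
  locker 2: 14 + 4 = 18
  locker 3: 14 + 3 = 17
  locker 4: 11 = 11
  locker 5: 10 + 9 = 19
  locker 6: 10 = 10
This matches the lower bound, so 6 is optimal.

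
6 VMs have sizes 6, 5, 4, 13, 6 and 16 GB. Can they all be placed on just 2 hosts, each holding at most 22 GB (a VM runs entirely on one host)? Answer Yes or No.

No

Total = 50 GB; ⌈50/22⌉ = 3.
At least 3 hosts are required, but only 2 are allowed.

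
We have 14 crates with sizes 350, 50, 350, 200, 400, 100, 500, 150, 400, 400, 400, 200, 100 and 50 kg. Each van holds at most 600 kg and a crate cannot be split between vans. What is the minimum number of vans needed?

7

Total = 500 + 400 + 400 + 400 + 400 + 350 + 350 + 200 + 200 + 150 + 100 + 100 + 50 + 50 = 3650 kg.
Lower bound: ⌈3650/600⌉ = 7 vans.
A packing using 7 vans:
  van 1: 500 + 100 = 600
  van 2: 400 + 200 = 600
  van 3: 400 + 200 = 600
  van 4: 400 + 150 + 50 = 600
  van 5: 400 + 100 + 50 = 550
  van 6: 350 = 350
  van 7: 350 = 350
This matches the lower bound, so 7 is optimal.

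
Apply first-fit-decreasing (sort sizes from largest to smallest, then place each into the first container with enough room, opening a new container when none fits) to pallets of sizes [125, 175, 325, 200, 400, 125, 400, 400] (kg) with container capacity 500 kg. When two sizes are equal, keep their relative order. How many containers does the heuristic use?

5

Sorted descending: 400, 400, 400, 325, 200, 175, 125, 125.
  400 → container 1 (new)  [load 400/500]
  400 → container 2 (new)  [load 400/500]
  400 → container 3 (new)  [load 400/500]
  325 → container 4 (new)  [load 325/500]
  200 → container 5 (new)  [load 200/500]
  175 → container 4  [load 500/500]
  125 → container 5  [load 325/500]
  125 → container 5  [load 450/500]
5 containers opened.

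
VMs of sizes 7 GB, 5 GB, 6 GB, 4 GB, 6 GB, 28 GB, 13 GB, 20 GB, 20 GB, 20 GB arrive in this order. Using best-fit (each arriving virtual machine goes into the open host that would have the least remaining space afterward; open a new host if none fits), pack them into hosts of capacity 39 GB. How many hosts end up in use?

5

  7 → host 1 (new)  [load 7/39]
  5 → host 1  [load 12/39]
  6 → host 1  [load 18/39]
  4 → host 1  [load 22/39]
  6 → host 1  [load 28/39]
  28 → host 2 (new)  [load 28/39]
  13 → host 3 (new)  [load 13/39]
  20 → host 3  [load 33/39]
  20 → host 4 (new)  [load 20/39]
  20 → host 5 (new)  [load 20/39]
5 hosts opened.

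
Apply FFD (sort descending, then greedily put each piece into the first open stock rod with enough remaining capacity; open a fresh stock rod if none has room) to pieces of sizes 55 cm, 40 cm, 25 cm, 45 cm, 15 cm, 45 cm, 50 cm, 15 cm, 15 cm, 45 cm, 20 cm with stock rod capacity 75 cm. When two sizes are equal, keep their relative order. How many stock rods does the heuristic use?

Sorted descending: 55, 50, 45, 45, 45, 40, 25, 20, 15, 15, 15.
  55 → stock rod 1 (new)  [load 55/75]
  50 → stock rod 2 (new)  [load 50/75]
  45 → stock rod 3 (new)  [load 45/75]
  45 → stock rod 4 (new)  [load 45/75]
  45 → stock rod 5 (new)  [load 45/75]
  40 → stock rod 6 (new)  [load 40/75]
  25 → stock rod 2  [load 75/75]
  20 → stock rod 1  [load 75/75]
  15 → stock rod 3  [load 60/75]
  15 → stock rod 3  [load 75/75]
  15 → stock rod 4  [load 60/75]
6 stock rods opened.

6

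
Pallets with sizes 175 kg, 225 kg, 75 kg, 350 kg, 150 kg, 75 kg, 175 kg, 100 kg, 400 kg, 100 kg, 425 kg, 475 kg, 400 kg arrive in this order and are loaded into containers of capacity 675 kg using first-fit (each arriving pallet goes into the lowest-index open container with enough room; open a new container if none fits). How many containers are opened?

  175 → container 1 (new)  [load 175/675]
  225 → container 1  [load 400/675]
  75 → container 1  [load 475/675]
  350 → container 2 (new)  [load 350/675]
  150 → container 1  [load 625/675]
  75 → container 2  [load 425/675]
  175 → container 2  [load 600/675]
  100 → container 3 (new)  [load 100/675]
  400 → container 3  [load 500/675]
  100 → container 3  [load 600/675]
  425 → container 4 (new)  [load 425/675]
  475 → container 5 (new)  [load 475/675]
  400 → container 6 (new)  [load 400/675]
6 containers opened.

6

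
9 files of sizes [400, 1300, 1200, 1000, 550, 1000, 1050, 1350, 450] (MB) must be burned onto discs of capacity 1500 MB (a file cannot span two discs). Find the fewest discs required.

7

Total = 1350 + 1300 + 1200 + 1050 + 1000 + 1000 + 550 + 450 + 400 = 8300 MB.
Lower bound: ⌈8300/1500⌉ = 6 discs.
A packing using 7 discs:
  disc 1: 1350 = 1350
  disc 2: 1300 = 1300
  disc 3: 1200 = 1200
  disc 4: 1050 + 450 = 1500
  disc 5: 1000 + 400 = 1400
  disc 6: 1000 = 1000
  disc 7: 550 = 550
No arrangement into 6 discs stays within capacity, so 7 is optimal.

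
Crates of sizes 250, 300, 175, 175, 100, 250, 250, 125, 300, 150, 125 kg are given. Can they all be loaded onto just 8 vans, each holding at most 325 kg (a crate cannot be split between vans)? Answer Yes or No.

A valid assignment using 8 vans:
  van 1: 300 = 300
  van 2: 300 = 300
  van 3: 250 = 250
  van 4: 250 = 250
  van 5: 250 = 250
  van 6: 175 + 150 = 325
  van 7: 175 + 125 = 300
  van 8: 125 + 100 = 225
Every load is within 325 kg, so 8 vans suffice.

Yes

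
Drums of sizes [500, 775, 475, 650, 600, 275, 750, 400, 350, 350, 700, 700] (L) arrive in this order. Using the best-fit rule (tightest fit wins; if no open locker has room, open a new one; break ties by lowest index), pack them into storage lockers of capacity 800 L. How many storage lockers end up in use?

  500 → locker 1 (new)  [load 500/800]
  775 → locker 2 (new)  [load 775/800]
  475 → locker 3 (new)  [load 475/800]
  650 → locker 4 (new)  [load 650/800]
  600 → locker 5 (new)  [load 600/800]
  275 → locker 1  [load 775/800]
  750 → locker 6 (new)  [load 750/800]
  400 → locker 7 (new)  [load 400/800]
  350 → locker 7  [load 750/800]
  350 → locker 8 (new)  [load 350/800]
  700 → locker 9 (new)  [load 700/800]
  700 → locker 10 (new)  [load 700/800]
10 storage lockers opened.

10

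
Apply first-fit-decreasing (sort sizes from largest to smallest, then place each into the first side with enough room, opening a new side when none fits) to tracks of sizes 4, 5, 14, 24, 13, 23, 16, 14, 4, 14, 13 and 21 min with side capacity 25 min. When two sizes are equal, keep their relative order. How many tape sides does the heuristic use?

Sorted descending: 24, 23, 21, 16, 14, 14, 14, 13, 13, 5, 4, 4.
  24 → side 1 (new)  [load 24/25]
  23 → side 2 (new)  [load 23/25]
  21 → side 3 (new)  [load 21/25]
  16 → side 4 (new)  [load 16/25]
  14 → side 5 (new)  [load 14/25]
  14 → side 6 (new)  [load 14/25]
  14 → side 7 (new)  [load 14/25]
  13 → side 8 (new)  [load 13/25]
  13 → side 9 (new)  [load 13/25]
  5 → side 4  [load 21/25]
  4 → side 3  [load 25/25]
  4 → side 4  [load 25/25]
9 tape sides opened.

9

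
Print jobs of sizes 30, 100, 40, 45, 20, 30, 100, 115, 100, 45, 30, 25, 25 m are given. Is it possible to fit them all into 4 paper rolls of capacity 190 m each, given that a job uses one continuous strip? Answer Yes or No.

A valid assignment using 4 paper rolls:
  roll 1: 115 + 45 + 30 = 190
  roll 2: 100 + 45 + 40 = 185
  roll 3: 100 + 30 + 30 + 25 = 185
  roll 4: 100 + 25 + 20 = 145
Every load is within 190 m, so 4 paper rolls suffice.

Yes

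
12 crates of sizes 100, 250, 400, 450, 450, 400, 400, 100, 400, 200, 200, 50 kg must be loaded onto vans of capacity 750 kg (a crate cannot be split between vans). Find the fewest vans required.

Total = 450 + 450 + 400 + 400 + 400 + 400 + 250 + 200 + 200 + 100 + 100 + 50 = 3400 kg.
Lower bound: ⌈3400/750⌉ = 5 vans.
Also, 6 crates each exceed 375 kg, and no two of those can share a van, so at least 6 vans are needed.
A packing using 6 vans:
  van 1: 450 + 250 + 50 = 750
  van 2: 450 + 200 + 100 = 750
  van 3: 400 + 200 + 100 = 700
  van 4: 400 = 400
  van 5: 400 = 400
  van 6: 400 = 400
This matches the lower bound, so 6 is optimal.

6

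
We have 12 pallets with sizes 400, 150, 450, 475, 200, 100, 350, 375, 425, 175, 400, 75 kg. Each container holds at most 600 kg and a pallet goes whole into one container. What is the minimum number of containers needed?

Total = 475 + 450 + 425 + 400 + 400 + 375 + 350 + 200 + 175 + 150 + 100 + 75 = 3575 kg.
Lower bound: ⌈3575/600⌉ = 6 containers.
Also, 7 pallets each exceed 300 kg, and no two of those can share a container, so at least 7 containers are needed.
A packing using 7 containers:
  container 1: 475 + 100 = 575
  container 2: 450 + 150 = 600
  container 3: 425 + 175 = 600
  container 4: 400 + 200 = 600
  container 5: 400 + 75 = 475
  container 6: 375 = 375
  container 7: 350 = 350
This matches the lower bound, so 7 is optimal.

7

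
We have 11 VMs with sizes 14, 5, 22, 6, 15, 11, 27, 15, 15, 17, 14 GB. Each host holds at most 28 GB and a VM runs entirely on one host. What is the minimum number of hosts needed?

Total = 27 + 22 + 17 + 15 + 15 + 15 + 14 + 14 + 11 + 6 + 5 = 161 GB.
Lower bound: ⌈161/28⌉ = 6 hosts.
A packing using 7 hosts:
  host 1: 27 = 27
  host 2: 22 + 6 = 28
  host 3: 17 + 11 = 28
  host 4: 15 + 5 = 20
  host 5: 15 = 15
  host 6: 15 = 15
  host 7: 14 + 14 = 28
No arrangement into 6 hosts stays within capacity, so 7 is optimal.

7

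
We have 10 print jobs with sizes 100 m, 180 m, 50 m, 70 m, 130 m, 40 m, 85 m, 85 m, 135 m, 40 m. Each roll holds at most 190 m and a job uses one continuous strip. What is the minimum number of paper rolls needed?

Total = 180 + 135 + 130 + 100 + 85 + 85 + 70 + 50 + 40 + 40 = 915 m.
Lower bound: ⌈915/190⌉ = 5 paper rolls.
A packing using 6 paper rolls:
  roll 1: 180 = 180
  roll 2: 135 + 50 = 185
  roll 3: 130 + 40 = 170
  roll 4: 100 + 85 = 185
  roll 5: 85 + 70 = 155
  roll 6: 40 = 40
No arrangement into 5 paper rolls stays within capacity, so 6 is optimal.

6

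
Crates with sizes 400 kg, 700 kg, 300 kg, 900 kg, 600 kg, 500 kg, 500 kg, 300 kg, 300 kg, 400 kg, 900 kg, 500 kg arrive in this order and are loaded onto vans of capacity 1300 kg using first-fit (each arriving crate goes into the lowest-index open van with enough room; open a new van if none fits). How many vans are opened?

  400 → van 1 (new)  [load 400/1300]
  700 → van 1  [load 1100/1300]
  300 → van 2 (new)  [load 300/1300]
  900 → van 2  [load 1200/1300]
  600 → van 3 (new)  [load 600/1300]
  500 → van 3  [load 1100/1300]
  500 → van 4 (new)  [load 500/1300]
  300 → van 4  [load 800/1300]
  300 → van 4  [load 1100/1300]
  400 → van 5 (new)  [load 400/1300]
  900 → van 5  [load 1300/1300]
  500 → van 6 (new)  [load 500/1300]
6 vans opened.

6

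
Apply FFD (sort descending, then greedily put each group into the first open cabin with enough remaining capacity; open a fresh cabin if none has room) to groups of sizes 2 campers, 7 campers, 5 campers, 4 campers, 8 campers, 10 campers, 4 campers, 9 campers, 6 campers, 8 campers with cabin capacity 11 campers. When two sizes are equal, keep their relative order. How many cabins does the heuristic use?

7

Sorted descending: 10, 9, 8, 8, 7, 6, 5, 4, 4, 2.
  10 → cabin 1 (new)  [load 10/11]
  9 → cabin 2 (new)  [load 9/11]
  8 → cabin 3 (new)  [load 8/11]
  8 → cabin 4 (new)  [load 8/11]
  7 → cabin 5 (new)  [load 7/11]
  6 → cabin 6 (new)  [load 6/11]
  5 → cabin 6  [load 11/11]
  4 → cabin 5  [load 11/11]
  4 → cabin 7 (new)  [load 4/11]
  2 → cabin 2  [load 11/11]
7 cabins opened.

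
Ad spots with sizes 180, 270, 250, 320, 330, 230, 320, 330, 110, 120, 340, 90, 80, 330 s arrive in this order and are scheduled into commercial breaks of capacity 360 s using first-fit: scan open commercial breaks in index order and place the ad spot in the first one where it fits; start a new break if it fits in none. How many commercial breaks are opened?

  180 → break 1 (new)  [load 180/360]
  270 → break 2 (new)  [load 270/360]
  250 → break 3 (new)  [load 250/360]
  320 → break 4 (new)  [load 320/360]
  330 → break 5 (new)  [load 330/360]
  230 → break 6 (new)  [load 230/360]
  320 → break 7 (new)  [load 320/360]
  330 → break 8 (new)  [load 330/360]
  110 → break 1  [load 290/360]
  120 → break 6  [load 350/360]
  340 → break 9 (new)  [load 340/360]
  90 → break 2  [load 360/360]
  80 → break 3  [load 330/360]
  330 → break 10 (new)  [load 330/360]
10 commercial breaks opened.

10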